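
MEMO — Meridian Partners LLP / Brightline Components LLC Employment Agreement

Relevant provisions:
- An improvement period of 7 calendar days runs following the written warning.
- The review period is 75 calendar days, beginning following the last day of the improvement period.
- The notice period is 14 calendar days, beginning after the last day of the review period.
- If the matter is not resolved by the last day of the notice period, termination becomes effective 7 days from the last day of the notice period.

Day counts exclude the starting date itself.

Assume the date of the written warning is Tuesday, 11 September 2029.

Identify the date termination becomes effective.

The last day of the improvement period: 7 calendar days after 11 September 2029 is 18 September 2029.
The last day of the review period: 18 September 2029 + 75 days = 2 December 2029.
The last day of the notice period: 2 December 2029 + 14 days = 16 December 2029.
Adding 7 calendar days to 16 December 2029 gives 23 December 2029, which is the date termination becomes effective.

23 December 2029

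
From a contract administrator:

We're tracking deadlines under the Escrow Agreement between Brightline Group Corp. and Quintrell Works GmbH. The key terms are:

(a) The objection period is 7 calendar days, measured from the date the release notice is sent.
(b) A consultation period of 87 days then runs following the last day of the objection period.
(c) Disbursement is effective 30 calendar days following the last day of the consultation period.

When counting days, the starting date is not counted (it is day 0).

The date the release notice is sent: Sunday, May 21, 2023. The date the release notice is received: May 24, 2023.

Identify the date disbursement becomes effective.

The last day of the objection period: 7 calendar days after May 21, 2023 is May 28, 2023.
Adding 87 calendar days to May 28, 2023 gives Aug 23, 2023, which is the last day of the consultation period.
Adding 30 calendar days to Aug 23, 2023 gives Sep 22, 2023, which is the date disbursement becomes effective.

Sep 22, 2023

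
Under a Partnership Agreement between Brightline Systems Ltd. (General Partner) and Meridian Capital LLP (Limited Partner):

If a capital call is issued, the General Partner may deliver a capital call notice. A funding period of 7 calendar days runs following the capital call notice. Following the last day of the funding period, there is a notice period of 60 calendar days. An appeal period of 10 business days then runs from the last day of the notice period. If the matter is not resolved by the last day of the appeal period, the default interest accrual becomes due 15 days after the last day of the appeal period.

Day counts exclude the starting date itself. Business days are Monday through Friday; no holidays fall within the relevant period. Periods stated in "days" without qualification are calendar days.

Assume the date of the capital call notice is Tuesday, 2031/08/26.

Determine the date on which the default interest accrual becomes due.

Adding 7 calendar days to 2031/08/26 gives 2031/09/02, which is the last day of the funding period.
The last day of the notice period: 60 calendar days after 2031/09/02 is 2031/11/01.
The last day of the appeal period: 10 business days after Saturday, 2031/11/01, skipping weekends — Nov 3, Nov 4, Nov 5, Nov 6, Nov 7, Nov 10, Nov 11, Nov 12, Nov 13, Nov 14 — lands on Friday, 2031/11/14.
The date on which the default interest accrual becomes due: 15 calendar days after 2031/11/14 is 2031/11/29.

2031/11/29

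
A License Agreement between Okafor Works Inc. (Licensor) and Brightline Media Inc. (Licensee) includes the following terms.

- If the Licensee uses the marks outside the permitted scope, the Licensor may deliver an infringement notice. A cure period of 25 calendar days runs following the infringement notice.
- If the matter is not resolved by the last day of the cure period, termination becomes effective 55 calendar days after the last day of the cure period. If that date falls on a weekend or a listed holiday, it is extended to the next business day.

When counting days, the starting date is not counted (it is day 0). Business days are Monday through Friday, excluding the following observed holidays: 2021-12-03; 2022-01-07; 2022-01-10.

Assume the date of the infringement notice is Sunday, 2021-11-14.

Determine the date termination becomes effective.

The last day of the cure period: 25 calendar days after 2021-11-14 is 2021-12-09.
The date termination becomes effective: 2021-12-09 + 55 days = 2022-02-02. 2022-02-02 is a Wednesday and is not a listed holiday, so no roll-forward applies.

2022-02-02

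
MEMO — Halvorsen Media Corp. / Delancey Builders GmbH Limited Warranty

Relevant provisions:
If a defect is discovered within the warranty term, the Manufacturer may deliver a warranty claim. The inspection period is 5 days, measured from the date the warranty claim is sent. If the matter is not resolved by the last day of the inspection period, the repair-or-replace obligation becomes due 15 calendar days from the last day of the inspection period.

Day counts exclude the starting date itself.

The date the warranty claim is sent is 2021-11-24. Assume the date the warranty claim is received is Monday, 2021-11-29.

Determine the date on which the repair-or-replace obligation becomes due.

2021-12-14

The last day of the inspection period: 2021-11-24 + 5 days = 2021-11-29.
The date on which the repair-or-replace obligation becomes due: 15 calendar days after 2021-11-29 is 2021-12-14.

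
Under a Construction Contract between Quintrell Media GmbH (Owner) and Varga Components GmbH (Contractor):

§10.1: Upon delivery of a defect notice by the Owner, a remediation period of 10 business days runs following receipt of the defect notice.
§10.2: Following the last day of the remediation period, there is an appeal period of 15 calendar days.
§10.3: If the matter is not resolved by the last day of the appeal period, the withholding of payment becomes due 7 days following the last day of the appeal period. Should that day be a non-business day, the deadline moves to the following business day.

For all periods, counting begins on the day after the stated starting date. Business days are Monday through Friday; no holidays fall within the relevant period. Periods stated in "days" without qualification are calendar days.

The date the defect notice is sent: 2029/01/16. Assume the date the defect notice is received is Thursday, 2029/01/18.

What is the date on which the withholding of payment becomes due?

From Thursday, 2029/01/18, 10 business days (Jan 19, Jan 22, Jan 23, Jan 24, Jan 25, Jan 26, Jan 29, Jan 30, Jan 31, Feb 1, skipping weekends) brings us to Thursday, 2029/02/01, which is the last day of the remediation period.
The last day of the appeal period: 15 calendar days after 2029/02/01 is 2029/02/16.
Adding 7 calendar days to 2029/02/16 gives 2029/02/23, which is the date on which the withholding of payment becomes due. 2029/02/23 is a Friday, so no roll-forward applies.

2029/02/23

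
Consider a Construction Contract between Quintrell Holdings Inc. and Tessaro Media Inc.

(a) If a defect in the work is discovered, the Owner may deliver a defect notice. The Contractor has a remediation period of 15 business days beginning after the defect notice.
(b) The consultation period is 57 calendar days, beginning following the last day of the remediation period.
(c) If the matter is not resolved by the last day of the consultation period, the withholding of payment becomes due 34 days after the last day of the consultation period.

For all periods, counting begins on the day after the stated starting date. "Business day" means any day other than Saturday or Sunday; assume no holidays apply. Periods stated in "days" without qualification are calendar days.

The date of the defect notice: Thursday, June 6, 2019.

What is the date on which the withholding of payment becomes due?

September 26, 2019

The last day of the remediation period: counting 15 business days from Thursday, June 6, 2019 (Jun 7, Jun 10, Jun 11, Jun 12, …, Jun 25, Jun 26, Jun 27, skipping weekends) reaches Thursday, June 27, 2019.
Adding 57 calendar days to June 27, 2019 gives August 23, 2019, which is the last day of the consultation period.
The date on which the withholding of payment becomes due: 34 calendar days after August 23, 2019 is September 26, 2019.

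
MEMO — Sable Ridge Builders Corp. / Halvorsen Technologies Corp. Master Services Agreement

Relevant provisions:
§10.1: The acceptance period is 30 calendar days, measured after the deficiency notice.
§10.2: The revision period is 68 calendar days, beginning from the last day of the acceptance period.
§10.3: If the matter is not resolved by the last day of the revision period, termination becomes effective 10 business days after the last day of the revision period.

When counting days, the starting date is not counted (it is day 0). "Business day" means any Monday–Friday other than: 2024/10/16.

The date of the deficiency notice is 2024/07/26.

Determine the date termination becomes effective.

2024/11/15

The last day of the acceptance period: 30 calendar days after 2024/07/26 is 2024/08/25.
Adding 68 calendar days to 2024/08/25 gives 2024/11/01, which is the last day of the revision period.
The date termination becomes effective: counting 10 business days from Friday, 2024/11/01 (Nov 4, Nov 5, Nov 6, Nov 7, Nov 8, Nov 11, Nov 12, Nov 13, Nov 14, Nov 15, skipping weekends) reaches Friday, 2024/11/15.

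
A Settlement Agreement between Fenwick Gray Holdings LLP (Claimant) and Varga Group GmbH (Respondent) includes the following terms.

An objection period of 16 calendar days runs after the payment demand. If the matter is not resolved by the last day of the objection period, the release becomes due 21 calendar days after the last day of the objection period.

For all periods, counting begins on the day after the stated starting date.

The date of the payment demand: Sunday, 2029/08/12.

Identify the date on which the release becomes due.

2029/09/18

Adding 16 calendar days to 2029/08/12 gives 2029/08/28, which is the last day of the objection period.
The date on which the release becomes due: 21 calendar days after 2029/08/28 is 2029/09/18.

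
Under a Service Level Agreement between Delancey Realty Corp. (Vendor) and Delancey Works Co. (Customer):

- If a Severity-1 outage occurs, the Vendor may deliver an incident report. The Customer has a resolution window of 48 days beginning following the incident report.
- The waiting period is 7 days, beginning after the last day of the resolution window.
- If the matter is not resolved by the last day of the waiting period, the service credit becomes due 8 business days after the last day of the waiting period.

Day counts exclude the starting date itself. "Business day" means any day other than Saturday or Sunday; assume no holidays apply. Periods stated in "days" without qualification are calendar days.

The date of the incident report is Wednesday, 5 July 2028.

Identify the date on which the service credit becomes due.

8 September 2028

The last day of the resolution window: 48 calendar days after 5 July 2028 is 22 August 2028.
The last day of the waiting period: 22 August 2028 + 7 days = 29 August 2028.
The date on which the service credit becomes due: 8 business days after Tuesday, 29 August 2028, skipping weekends — Aug 30, Aug 31, Sep 1, Sep 4, Sep 5, Sep 6, Sep 7, Sep 8 — lands on Friday, 8 September 2028.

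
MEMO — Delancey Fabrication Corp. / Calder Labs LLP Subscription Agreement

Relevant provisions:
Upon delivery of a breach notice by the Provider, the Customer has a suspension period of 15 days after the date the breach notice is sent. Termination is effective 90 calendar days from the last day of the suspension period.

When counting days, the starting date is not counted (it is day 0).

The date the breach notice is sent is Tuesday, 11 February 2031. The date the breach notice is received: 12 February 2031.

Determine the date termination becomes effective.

27 May 2031

The last day of the suspension period: 15 calendar days after 11 February 2031 is 26 February 2031.
The date termination becomes effective: 26 February 2031 + 90 days = 27 May 2031.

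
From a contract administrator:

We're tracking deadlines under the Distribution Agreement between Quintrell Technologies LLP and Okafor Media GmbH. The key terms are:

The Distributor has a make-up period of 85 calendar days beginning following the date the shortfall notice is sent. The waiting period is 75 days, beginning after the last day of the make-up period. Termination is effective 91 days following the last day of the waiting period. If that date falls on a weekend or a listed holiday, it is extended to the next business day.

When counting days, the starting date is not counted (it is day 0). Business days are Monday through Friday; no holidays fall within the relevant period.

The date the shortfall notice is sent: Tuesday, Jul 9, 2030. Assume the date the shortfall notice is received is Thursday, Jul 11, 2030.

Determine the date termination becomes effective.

Adding 85 calendar days to Jul 9, 2030 gives Oct 2, 2030, which is the last day of the make-up period.
Adding 75 calendar days to Oct 2, 2030 gives Dec 16, 2030, which is the last day of the waiting period.
The date termination becomes effective: 91 calendar days after Dec 16, 2030 is Mar 17, 2031. Mar 17, 2031 is a Monday, so no roll-forward applies.

Mar 17, 2031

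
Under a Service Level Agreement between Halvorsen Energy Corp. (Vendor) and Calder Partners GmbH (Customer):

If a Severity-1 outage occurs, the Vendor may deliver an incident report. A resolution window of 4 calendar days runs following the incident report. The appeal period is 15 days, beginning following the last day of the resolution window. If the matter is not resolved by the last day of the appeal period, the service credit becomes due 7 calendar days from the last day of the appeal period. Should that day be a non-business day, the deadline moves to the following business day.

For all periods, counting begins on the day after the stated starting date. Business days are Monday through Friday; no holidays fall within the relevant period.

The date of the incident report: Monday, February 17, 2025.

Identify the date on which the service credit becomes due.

The last day of the resolution window: 4 calendar days after February 17, 2025 is February 21, 2025.
Adding 15 calendar days to February 21, 2025 gives March 8, 2025, which is the last day of the appeal period.
Adding 7 calendar days to March 8, 2025 gives March 15, 2025, which is the date on which the service credit becomes due. That falls on a Saturday, so it rolls to the next business day, Monday, March 17, 2025.

March 17, 2025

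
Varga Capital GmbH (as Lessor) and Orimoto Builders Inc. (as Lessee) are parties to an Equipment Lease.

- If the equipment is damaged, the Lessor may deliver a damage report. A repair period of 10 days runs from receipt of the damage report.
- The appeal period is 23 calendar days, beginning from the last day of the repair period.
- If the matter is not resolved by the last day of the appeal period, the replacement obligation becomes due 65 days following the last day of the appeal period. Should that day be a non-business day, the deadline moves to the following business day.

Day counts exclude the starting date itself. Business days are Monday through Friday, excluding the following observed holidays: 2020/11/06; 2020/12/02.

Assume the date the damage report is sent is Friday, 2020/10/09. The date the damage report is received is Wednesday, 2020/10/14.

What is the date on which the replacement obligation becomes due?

The last day of the repair period: 10 calendar days after 2020/10/14 is 2020/10/24.
The last day of the appeal period: 23 calendar days after 2020/10/24 is 2020/11/16.
The date on which the replacement obligation becomes due: 2020/11/16 + 65 days = 2021/01/20. 2021/01/20 is a Wednesday and is not a listed holiday, so no roll-forward applies.

2021/01/20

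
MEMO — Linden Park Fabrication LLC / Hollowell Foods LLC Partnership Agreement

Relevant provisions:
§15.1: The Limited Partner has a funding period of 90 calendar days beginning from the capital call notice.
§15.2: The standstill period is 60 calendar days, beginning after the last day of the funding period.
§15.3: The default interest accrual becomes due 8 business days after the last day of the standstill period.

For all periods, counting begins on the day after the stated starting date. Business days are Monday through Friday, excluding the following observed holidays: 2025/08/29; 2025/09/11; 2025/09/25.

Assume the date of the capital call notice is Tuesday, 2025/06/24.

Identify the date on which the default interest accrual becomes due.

Adding 90 calendar days to 2025/06/24 gives 2025/09/22, which is the last day of the funding period.
Adding 60 calendar days to 2025/09/22 gives 2025/11/21, which is the last day of the standstill period.
The date on which the default interest accrual becomes due: counting 8 business days from Friday, 2025/11/21 (Nov 24, Nov 25, Nov 26, Nov 27, Nov 28, Dec 1, Dec 2, Dec 3, skipping weekends) reaches Wednesday, 2025/12/03.

2025/12/03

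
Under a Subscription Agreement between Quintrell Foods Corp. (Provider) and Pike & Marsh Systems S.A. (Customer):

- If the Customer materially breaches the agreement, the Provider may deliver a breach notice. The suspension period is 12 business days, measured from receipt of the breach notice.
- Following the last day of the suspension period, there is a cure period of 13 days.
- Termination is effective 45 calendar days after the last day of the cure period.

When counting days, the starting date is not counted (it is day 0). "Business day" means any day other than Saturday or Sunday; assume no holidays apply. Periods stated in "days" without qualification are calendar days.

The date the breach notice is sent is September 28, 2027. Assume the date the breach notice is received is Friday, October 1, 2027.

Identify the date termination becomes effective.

December 16, 2027

From Friday, October 1, 2027, 12 business days (Oct 4, Oct 5, Oct 6, Oct 7, …, Oct 15, Oct 18, Oct 19, skipping weekends) brings us to Tuesday, October 19, 2027, which is the last day of the suspension period.
The last day of the cure period: 13 calendar days after October 19, 2027 is November 1, 2027.
The date termination becomes effective: 45 calendar days after November 1, 2027 is December 16, 2027.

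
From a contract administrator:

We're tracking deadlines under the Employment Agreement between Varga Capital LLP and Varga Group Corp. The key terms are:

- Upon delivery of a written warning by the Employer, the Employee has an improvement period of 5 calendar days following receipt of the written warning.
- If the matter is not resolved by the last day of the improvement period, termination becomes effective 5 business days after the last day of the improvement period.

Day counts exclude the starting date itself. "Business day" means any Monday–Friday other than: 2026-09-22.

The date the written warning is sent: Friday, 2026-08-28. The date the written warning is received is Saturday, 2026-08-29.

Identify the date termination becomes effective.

2026-09-10

The last day of the improvement period: 2026-08-29 + 5 days = 2026-09-03.
From Thursday, 2026-09-03, 5 business days (Sep 4, Sep 7, Sep 8, Sep 9, Sep 10, skipping weekends) brings us to Thursday, 2026-09-10, which is the date termination becomes effective.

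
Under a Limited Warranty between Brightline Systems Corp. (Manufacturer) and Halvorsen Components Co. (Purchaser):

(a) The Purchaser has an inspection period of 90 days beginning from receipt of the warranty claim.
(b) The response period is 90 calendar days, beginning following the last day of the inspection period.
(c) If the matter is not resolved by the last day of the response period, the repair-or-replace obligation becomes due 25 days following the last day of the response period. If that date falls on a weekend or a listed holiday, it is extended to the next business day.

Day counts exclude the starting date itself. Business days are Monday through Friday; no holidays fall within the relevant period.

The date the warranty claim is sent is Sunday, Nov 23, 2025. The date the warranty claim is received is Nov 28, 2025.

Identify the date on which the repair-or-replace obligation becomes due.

Jun 22, 2026

The last day of the inspection period: 90 calendar days after Nov 28, 2025 is Feb 26, 2026.
The last day of the response period: 90 calendar days after Feb 26, 2026 is May 27, 2026.
The date on which the repair-or-replace obligation becomes due: 25 calendar days after May 27, 2026 is Jun 21, 2026. That falls on a Sunday, so it rolls to the next business day, Monday, Jun 22, 2026.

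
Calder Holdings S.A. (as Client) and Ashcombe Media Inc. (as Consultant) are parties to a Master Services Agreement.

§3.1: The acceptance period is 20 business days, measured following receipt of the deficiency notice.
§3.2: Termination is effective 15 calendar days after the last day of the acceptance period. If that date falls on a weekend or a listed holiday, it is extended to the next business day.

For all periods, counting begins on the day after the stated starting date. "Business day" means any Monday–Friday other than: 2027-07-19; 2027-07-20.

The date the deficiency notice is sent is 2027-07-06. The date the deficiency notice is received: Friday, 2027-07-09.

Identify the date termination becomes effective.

The last day of the acceptance period: 20 business days after Friday, 2027-07-09, skipping weekends and the listed holidays on Jul 19, Jul 20 — Jul 12, Jul 13, Jul 14, Jul 15, …, Aug 6, Aug 9, Aug 10 — lands on Tuesday, 2027-08-10.
The date termination becomes effective: 15 calendar days after 2027-08-10 is 2027-08-25. 2027-08-25 is a Wednesday and is not a listed holiday, so no roll-forward applies.

2027-08-25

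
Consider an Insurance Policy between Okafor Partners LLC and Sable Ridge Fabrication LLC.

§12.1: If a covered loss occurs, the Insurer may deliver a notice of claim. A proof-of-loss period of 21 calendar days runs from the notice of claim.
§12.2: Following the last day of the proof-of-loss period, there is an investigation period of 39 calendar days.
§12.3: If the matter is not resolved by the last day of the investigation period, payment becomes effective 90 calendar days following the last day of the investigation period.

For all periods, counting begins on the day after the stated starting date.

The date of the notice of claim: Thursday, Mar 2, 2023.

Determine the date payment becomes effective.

Jul 30, 2023

The last day of the proof-of-loss period: Mar 2, 2023 + 21 days = Mar 23, 2023.
Adding 39 calendar days to Mar 23, 2023 gives May 1, 2023, which is the last day of the investigation period.
Adding 90 calendar days to May 1, 2023 gives Jul 30, 2023, which is the date payment becomes effective.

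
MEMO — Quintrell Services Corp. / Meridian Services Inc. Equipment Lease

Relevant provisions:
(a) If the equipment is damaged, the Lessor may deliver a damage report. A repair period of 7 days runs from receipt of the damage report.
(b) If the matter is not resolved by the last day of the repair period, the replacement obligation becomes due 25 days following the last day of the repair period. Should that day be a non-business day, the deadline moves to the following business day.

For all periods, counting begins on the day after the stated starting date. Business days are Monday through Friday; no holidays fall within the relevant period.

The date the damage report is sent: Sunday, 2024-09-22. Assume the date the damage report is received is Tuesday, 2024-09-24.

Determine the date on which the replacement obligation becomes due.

The last day of the repair period: 2024-09-24 + 7 days = 2024-10-01.
Adding 25 calendar days to 2024-10-01 gives 2024-10-26, which is the date on which the replacement obligation becomes due. That falls on a Saturday, so it rolls to the next business day, Monday, 2024-10-28.

2024-10-28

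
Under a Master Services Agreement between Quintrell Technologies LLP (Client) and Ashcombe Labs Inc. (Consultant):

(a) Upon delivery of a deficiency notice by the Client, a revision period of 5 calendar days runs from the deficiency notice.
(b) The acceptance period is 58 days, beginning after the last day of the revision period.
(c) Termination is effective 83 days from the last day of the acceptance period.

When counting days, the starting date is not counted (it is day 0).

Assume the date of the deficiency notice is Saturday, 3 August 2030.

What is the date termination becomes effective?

Adding 5 calendar days to 3 August 2030 gives 8 August 2030, which is the last day of the revision period.
The last day of the acceptance period: 58 calendar days after 8 August 2030 is 5 October 2030.
The date termination becomes effective: 5 October 2030 + 83 days = 27 December 2030.

27 December 2030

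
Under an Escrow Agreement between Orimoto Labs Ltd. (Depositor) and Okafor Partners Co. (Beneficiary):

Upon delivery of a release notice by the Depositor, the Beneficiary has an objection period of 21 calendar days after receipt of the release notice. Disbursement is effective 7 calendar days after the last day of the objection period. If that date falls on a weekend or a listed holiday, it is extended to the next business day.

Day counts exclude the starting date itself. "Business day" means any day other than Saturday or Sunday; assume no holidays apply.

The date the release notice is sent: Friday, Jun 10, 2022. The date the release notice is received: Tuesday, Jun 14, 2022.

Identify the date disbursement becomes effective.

Jul 12, 2022

Adding 21 calendar days to Jun 14, 2022 gives Jul 5, 2022, which is the last day of the objection period.
The date disbursement becomes effective: 7 calendar days after Jul 5, 2022 is Jul 12, 2022. Jul 12, 2022 is a Tuesday, so no roll-forward applies.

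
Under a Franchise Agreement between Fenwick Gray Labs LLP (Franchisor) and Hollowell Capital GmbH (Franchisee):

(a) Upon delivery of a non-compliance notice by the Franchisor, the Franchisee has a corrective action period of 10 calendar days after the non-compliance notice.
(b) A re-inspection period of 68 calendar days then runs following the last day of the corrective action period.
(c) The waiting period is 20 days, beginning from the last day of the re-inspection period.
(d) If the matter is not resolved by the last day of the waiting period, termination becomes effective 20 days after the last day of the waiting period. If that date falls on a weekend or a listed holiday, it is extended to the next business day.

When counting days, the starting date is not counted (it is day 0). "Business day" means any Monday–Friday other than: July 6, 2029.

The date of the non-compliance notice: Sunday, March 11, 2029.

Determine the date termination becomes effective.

July 9, 2029

Adding 10 calendar days to March 11, 2029 gives March 21, 2029, which is the last day of the corrective action period.
The last day of the re-inspection period: 68 calendar days after March 21, 2029 is May 28, 2029.
The last day of the waiting period: May 28, 2029 + 20 days = June 17, 2029.
The date termination becomes effective: June 17, 2029 + 20 days = July 7, 2029. That falls on a Saturday, so it rolls to the next business day, Monday, July 9, 2029.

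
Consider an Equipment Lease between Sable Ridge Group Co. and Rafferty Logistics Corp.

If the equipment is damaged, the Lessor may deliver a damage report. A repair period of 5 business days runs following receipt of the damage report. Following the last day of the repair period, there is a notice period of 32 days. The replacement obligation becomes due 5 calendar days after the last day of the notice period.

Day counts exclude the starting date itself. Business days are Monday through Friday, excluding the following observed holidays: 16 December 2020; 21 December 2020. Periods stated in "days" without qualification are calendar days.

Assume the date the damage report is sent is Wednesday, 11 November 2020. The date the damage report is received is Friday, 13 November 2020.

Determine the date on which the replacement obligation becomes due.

27 December 2020

From Friday, 13 November 2020, 5 business days (Nov 16, Nov 17, Nov 18, Nov 19, Nov 20, skipping weekends) brings us to Friday, 20 November 2020, which is the last day of the repair period.
The last day of the notice period: 32 calendar days after 20 November 2020 is 22 December 2020.
The date on which the replacement obligation becomes due: 22 December 2020 + 5 days = 27 December 2020.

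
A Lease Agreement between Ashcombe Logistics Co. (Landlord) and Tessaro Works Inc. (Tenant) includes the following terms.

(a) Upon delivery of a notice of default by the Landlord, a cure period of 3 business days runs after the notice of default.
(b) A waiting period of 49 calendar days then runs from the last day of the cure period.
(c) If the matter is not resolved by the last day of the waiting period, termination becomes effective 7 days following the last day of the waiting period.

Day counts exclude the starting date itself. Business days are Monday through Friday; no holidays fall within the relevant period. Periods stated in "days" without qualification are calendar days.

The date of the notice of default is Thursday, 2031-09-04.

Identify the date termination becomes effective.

2031-11-04

The last day of the cure period: counting 3 business days from Thursday, 2031-09-04 (Sep 5, Sep 8, Sep 9, skipping weekends) reaches Tuesday, 2031-09-09.
The last day of the waiting period: 49 calendar days after 2031-09-09 is 2031-10-28.
Adding 7 calendar days to 2031-10-28 gives 2031-11-04, which is the date termination becomes effective.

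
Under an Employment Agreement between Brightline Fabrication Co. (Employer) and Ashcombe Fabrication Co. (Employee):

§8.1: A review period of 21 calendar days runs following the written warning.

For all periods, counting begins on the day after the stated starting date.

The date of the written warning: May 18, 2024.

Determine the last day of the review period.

June 8, 2024

The last day of the review period: 21 calendar days after May 18, 2024 is June 8, 2024.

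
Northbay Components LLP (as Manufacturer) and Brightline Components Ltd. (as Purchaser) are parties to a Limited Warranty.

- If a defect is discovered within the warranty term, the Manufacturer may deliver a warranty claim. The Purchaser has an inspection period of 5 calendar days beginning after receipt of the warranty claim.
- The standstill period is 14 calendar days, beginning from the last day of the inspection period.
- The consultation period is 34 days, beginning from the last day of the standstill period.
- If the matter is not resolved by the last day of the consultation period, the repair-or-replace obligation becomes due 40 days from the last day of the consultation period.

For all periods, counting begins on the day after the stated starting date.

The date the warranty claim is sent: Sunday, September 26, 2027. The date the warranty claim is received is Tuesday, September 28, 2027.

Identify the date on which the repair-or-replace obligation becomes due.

The last day of the inspection period: 5 calendar days after September 28, 2027 is October 3, 2027.
The last day of the standstill period: October 3, 2027 + 14 days = October 17, 2027.
The last day of the consultation period: October 17, 2027 + 34 days = November 20, 2027.
The date on which the repair-or-replace obligation becomes due: November 20, 2027 + 40 days = December 30, 2027.

December 30, 2027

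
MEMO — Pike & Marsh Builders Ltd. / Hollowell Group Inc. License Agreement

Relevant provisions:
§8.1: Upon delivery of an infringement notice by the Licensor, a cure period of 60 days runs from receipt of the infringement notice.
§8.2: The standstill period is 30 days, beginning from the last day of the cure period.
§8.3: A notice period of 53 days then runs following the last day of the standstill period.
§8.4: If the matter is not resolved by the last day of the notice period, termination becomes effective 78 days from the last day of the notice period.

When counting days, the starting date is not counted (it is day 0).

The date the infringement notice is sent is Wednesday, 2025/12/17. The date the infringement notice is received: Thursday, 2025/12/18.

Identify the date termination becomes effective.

The last day of the cure period: 2025/12/18 + 60 days = 2026/02/16.
The last day of the standstill period: 2026/02/16 + 30 days = 2026/03/18.
The last day of the notice period: 2026/03/18 + 53 days = 2026/05/10.
Adding 78 calendar days to 2026/05/10 gives 2026/07/27, which is the date termination becomes effective.

2026/07/27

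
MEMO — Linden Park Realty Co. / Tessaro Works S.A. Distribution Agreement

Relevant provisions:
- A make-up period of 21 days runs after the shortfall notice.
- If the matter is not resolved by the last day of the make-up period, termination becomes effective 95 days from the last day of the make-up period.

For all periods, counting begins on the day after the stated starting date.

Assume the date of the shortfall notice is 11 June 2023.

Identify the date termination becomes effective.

5 October 2023

The last day of the make-up period: 11 June 2023 + 21 days = 2 July 2023.
The date termination becomes effective: 95 calendar days after 2 July 2023 is 5 October 2023.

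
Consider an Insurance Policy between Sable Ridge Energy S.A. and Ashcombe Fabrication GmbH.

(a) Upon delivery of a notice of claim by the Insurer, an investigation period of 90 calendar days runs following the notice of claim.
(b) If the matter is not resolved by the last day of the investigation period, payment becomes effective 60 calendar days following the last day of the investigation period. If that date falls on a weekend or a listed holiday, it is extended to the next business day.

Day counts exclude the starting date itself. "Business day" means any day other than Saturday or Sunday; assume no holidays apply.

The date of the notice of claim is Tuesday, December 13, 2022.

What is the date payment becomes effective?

May 12, 2023

The last day of the investigation period: 90 calendar days after December 13, 2022 is March 13, 2023.
The date payment becomes effective: 60 calendar days after March 13, 2023 is May 12, 2023. May 12, 2023 is a Friday, so no roll-forward applies.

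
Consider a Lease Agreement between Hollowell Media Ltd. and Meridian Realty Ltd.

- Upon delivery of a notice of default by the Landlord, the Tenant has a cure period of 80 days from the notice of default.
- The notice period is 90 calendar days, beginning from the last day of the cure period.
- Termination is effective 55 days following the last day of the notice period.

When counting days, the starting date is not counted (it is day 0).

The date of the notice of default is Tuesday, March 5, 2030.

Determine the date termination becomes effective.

October 16, 2030

The last day of the cure period: March 5, 2030 + 80 days = May 24, 2030.
Adding 90 calendar days to May 24, 2030 gives August 22, 2030, which is the last day of the notice period.
The date termination becomes effective: August 22, 2030 + 55 days = October 16, 2030.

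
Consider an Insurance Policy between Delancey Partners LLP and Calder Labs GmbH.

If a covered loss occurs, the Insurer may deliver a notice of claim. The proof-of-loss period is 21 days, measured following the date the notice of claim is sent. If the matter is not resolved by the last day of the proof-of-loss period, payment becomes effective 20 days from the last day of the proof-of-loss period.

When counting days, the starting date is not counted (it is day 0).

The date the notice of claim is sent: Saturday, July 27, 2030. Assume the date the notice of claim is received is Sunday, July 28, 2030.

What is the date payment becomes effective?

September 6, 2030

The last day of the proof-of-loss period: July 27, 2030 + 21 days = August 17, 2030.
The date payment becomes effective: 20 calendar days after August 17, 2030 is September 6, 2030.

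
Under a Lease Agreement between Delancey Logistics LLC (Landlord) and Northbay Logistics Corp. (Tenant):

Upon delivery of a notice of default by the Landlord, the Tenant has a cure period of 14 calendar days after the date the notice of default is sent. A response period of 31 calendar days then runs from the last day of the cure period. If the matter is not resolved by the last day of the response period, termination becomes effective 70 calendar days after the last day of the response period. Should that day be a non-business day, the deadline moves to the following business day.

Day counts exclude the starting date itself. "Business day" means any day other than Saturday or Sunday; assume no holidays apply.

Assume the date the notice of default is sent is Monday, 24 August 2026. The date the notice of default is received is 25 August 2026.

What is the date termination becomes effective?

17 December 2026

The last day of the cure period: 24 August 2026 + 14 days = 7 September 2026.
The last day of the response period: 31 calendar days after 7 September 2026 is 8 October 2026.
The date termination becomes effective: 8 October 2026 + 70 days = 17 December 2026. 17 December 2026 is a Thursday, so no roll-forward applies.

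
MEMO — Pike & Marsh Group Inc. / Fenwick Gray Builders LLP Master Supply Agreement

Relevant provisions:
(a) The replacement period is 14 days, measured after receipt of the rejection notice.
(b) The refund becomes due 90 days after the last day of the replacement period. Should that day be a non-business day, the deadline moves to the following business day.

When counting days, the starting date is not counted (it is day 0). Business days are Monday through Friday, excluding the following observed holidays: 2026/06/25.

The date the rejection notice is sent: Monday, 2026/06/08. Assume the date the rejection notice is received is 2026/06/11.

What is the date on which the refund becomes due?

2026/09/23

The last day of the replacement period: 2026/06/11 + 14 days = 2026/06/25.
Adding 90 calendar days to 2026/06/25 gives 2026/09/23, which is the date on which the refund becomes due. 2026/09/23 is a Wednesday and is not a listed holiday, so no roll-forward applies.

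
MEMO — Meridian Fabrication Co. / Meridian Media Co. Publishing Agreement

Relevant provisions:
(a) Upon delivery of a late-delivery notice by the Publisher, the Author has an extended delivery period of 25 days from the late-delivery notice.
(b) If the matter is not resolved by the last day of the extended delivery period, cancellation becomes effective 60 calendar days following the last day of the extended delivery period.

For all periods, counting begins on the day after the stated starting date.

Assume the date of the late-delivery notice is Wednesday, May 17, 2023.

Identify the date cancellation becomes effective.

Aug 10, 2023

The last day of the extended delivery period: May 17, 2023 + 25 days = Jun 11, 2023.
The date cancellation becomes effective: Jun 11, 2023 + 60 days = Aug 10, 2023.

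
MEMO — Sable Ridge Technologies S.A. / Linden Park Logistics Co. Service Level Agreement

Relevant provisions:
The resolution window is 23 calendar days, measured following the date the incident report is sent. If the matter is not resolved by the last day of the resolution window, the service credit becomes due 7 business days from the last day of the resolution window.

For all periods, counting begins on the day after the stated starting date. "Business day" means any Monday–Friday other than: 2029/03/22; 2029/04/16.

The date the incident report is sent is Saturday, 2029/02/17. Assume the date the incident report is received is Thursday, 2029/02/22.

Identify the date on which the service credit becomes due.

2029/03/21

Adding 23 calendar days to 2029/02/17 gives 2029/03/12, which is the last day of the resolution window.
The date on which the service credit becomes due: counting 7 business days from Monday, 2029/03/12 (Mar 13, Mar 14, Mar 15, Mar 16, Mar 19, Mar 20, Mar 21, skipping weekends) reaches Wednesday, 2029/03/21.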